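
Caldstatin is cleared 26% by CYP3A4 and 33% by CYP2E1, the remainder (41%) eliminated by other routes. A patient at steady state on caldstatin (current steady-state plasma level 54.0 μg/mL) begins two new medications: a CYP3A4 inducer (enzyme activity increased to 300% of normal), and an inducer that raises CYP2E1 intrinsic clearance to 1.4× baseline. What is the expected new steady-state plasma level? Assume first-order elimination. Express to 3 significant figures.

The CYP3A4 pathway (26% of clearance) increases to 3× activity: 0.26 × 3 = 0.78.
The CYP2E1 pathway (33% of clearance) rises to 1.4× activity: 0.33 × 1.4 = 0.462.
Non-CYP routes (41%) are unchanged.
CL_new/CL_old = 0.78 + 0.462 + 0.41 = 1.652.
Dividing the baseline by the relative clearance: 54.0 / 1.652 = 32.7 μg/mL.

32.7 μg/mL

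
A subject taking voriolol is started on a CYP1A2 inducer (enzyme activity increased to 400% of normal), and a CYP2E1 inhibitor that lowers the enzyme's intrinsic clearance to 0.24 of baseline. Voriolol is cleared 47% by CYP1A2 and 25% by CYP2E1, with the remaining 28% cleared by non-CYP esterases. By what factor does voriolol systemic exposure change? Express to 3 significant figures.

The CYP1A2 pathway (47% of clearance) rises to 4× activity: 0.47 × 4 = 1.88.
The CYP2E1 pathway (25% of clearance) is reduced to 0.24× activity: 0.25 × 0.24 = 0.06.
The remaining 28% of clearance is unaffected.
Relative clearance = 1.88 + 0.06 + 0.28 = 2.22.
Systemic exposure ∝ 1/CL: fold-change = 1 / 2.22 = 0.450.

0.450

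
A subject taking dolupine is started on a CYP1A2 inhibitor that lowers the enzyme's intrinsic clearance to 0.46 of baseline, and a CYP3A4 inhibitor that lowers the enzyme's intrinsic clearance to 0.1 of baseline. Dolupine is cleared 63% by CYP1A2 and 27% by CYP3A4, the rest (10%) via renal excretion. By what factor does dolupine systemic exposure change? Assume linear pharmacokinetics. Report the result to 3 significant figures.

CYP1A2: 0.63 × 0.46 = 0.2898
CYP3A4: 0.27 × 0.1 = 0.027
Other: 0.1 (unchanged)
New clearance relative to baseline: 0.2898 + 0.027 + 0.1 = 0.4168.
Systemic exposure ∝ 1/CL: fold-change = 1 / 0.4168 = 2.40.

2.40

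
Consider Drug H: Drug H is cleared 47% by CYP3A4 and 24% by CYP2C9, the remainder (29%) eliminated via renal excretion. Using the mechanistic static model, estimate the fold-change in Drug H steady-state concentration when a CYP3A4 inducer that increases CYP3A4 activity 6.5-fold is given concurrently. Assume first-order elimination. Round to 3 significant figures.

The CYP3A4 pathway (47% of clearance) increases to 6.5× activity: 0.47 × 6.5 = 3.055.
CYP2C9 (24%) and the residual 29% are unaffected.
CL_new/CL_old = 3.055 + 0.24 + 0.29 = 3.585.
Steady-state concentration is inversely proportional to clearance, so the fold-change is 1 / 3.585 = 0.279.

0.279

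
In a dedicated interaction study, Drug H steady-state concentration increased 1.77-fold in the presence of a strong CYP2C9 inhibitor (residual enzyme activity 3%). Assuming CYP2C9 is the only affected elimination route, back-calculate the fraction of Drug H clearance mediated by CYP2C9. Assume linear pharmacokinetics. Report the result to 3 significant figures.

CL'/CL = 1 / 1.77 = 0.565
0.03·fm + (1 − fm) = 0.565
fm = (0.565 − 1) / (0.03 − 1) = 0.448

0.448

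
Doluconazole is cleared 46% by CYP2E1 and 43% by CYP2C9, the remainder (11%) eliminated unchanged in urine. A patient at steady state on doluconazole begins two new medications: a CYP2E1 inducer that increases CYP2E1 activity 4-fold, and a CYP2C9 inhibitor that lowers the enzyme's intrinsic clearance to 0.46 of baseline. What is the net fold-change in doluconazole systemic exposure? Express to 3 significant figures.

0.466

CYP2E1: 0.46 × 4 = 1.84
CYP2C9: 0.43 × 0.46 = 0.1978
Other: 0.11 (unchanged)
Relative clearance = 1.84 + 0.1978 + 0.11 = 2.1478.
Because systemic exposure varies inversely with clearance, the combined effect is 1 / 2.1478 = 0.466.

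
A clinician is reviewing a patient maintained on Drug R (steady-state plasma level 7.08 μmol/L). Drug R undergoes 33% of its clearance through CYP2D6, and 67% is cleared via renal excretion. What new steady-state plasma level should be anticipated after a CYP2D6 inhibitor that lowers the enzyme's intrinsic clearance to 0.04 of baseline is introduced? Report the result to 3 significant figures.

The CYP2D6 pathway (33% of clearance) drops to 0.04× activity: 0.33 × 0.04 = 0.0132.
Non-CYP routes (67%) are unchanged.
New clearance relative to baseline: 0.0132 + 0.67 = 0.6832.
New steady-state plasma level = baseline ÷ relative clearance = 7.08 / 0.6832 = 10.4 μmol/L.

10.4 μmol/L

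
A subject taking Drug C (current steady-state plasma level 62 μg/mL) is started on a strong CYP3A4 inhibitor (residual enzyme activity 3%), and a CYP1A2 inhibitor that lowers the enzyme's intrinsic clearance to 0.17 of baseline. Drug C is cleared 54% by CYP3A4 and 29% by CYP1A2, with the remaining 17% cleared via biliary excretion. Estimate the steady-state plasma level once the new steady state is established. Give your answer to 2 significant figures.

The CYP3A4 pathway (54% of clearance) falls to 0.03× activity: 0.54 × 0.03 = 0.0162.
The CYP1A2 pathway (29% of clearance) falls to 0.17× activity: 0.29 × 0.17 = 0.0493.
The remaining 17% of clearance is unaffected.
CL_new/CL_old = 0.0162 + 0.0493 + 0.17 = 0.2355.
Steady-state plasma level ∝ 1/CL: new value = 62 / 0.2355 = 2.6 × 10² μg/mL.

2.6 × 10² μg/mL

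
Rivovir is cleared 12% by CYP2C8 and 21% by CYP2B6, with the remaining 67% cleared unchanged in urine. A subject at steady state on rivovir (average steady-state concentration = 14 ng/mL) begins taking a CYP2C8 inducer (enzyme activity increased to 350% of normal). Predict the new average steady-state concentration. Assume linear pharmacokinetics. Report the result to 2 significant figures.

11 ng/mL

CYP2C8: 0.12 × 3.5 = 0.42
CYP2B6: 0.21 (unchanged)
Other: 0.67 (unchanged)
CL_new/CL_old = 0.42 + 0.21 + 0.67 = 1.3.
Average steady-state concentration ∝ 1/CL, so new value = 14 / 1.3 = 11 ng/mL.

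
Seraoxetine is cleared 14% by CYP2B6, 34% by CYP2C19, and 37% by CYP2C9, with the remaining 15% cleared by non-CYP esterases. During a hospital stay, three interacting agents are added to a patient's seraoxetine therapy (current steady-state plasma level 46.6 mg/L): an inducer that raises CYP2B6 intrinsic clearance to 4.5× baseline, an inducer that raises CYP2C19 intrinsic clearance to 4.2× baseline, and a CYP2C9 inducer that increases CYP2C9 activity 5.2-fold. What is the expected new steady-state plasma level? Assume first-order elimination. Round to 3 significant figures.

CYP2B6: 0.14 × 4.5 = 0.63
CYP2C19: 0.34 × 4.2 = 1.428
CYP2C9: 0.37 × 5.2 = 1.924
Other: 0.15 (unchanged)
CL_new/CL_old = 0.63 + 1.428 + 1.924 + 0.15 = 4.132.
New steady-state plasma level = 46.6 / 4.132 = 11.3 mg/L (concentration scales inversely with clearance).

11.3 mg/L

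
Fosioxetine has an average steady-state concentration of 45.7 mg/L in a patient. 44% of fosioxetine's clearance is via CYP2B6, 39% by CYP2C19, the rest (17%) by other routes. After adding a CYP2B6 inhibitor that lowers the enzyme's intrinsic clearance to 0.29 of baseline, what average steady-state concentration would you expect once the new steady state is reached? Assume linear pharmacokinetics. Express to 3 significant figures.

The CYP2B6 pathway (44% of clearance) drops to 0.29× activity: 0.44 × 0.29 = 0.1276.
CYP2C19 (39%) and the residual 17% are unaffected.
New clearance relative to baseline: 0.1276 + 0.39 + 0.17 = 0.6876.
With dosing unchanged, average steady-state concentration scales as 1/CL: 45.7 / 0.6876 = 66.5 mg/L.

66.5 mg/L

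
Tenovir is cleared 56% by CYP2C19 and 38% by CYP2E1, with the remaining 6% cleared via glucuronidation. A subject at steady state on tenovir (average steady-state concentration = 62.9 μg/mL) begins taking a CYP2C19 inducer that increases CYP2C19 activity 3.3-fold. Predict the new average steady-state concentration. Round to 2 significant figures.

The CYP2C19 pathway (56% of clearance) increases to 3.3× activity: 0.56 × 3.3 = 1.848.
CYP2E1 (38%) and the residual 6% are unaffected.
Relative clearance = 1.848 + 0.38 + 0.06 = 2.288.
Average steady-state concentration ∝ 1/CL, so new value = 62.9 / 2.288 = 27 μg/mL.

27 μg/mL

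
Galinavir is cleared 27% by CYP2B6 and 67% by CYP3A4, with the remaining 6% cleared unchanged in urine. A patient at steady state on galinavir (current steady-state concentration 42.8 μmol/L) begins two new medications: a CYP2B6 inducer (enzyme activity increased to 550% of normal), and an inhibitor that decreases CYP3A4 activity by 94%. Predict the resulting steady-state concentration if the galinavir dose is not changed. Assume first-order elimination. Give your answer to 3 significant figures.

27.0 μmol/L

CYP2B6: 0.27 × 5.5 = 1.485
CYP3A4: 0.67 × 0.06 = 0.0402
Other: 0.06 (unchanged)
New clearance relative to baseline: 1.485 + 0.0402 + 0.06 = 1.5852.
Steady-state concentration ∝ 1/CL: new value = 42.8 / 1.5852 = 27.0 μmol/L.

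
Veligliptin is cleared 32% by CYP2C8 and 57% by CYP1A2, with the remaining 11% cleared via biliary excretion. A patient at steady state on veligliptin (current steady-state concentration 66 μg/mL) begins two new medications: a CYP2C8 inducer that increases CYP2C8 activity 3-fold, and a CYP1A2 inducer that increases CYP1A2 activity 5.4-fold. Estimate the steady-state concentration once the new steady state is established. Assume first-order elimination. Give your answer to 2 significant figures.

CYP2C8: 0.32 × 3 = 0.96
CYP1A2: 0.57 × 5.4 = 3.078
Other: 0.11 (unchanged)
New clearance relative to baseline: 0.96 + 3.078 + 0.11 = 4.148.
New steady-state concentration = 66 / 4.148 = 16 μg/mL (concentration scales inversely with clearance).

16 μg/mL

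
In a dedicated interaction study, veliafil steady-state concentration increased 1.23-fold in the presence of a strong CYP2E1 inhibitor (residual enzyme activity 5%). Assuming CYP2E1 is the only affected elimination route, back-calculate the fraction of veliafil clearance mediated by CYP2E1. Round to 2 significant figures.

0.20

CL'/CL = 1 / 1.23 = 0.813
0.05·fm + (1 − fm) = 0.813
fm = (0.813 − 1) / (0.05 − 1) = 0.20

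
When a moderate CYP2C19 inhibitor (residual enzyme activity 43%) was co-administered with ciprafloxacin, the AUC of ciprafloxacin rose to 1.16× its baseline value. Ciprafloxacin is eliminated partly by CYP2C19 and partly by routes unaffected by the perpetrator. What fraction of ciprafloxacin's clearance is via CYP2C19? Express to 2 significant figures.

CL'/CL = 1 / 1.16 = 0.8621
0.43·fm + (1 − fm) = 0.8621
fm = (0.8621 − 1) / (0.43 − 1) = 0.24

0.24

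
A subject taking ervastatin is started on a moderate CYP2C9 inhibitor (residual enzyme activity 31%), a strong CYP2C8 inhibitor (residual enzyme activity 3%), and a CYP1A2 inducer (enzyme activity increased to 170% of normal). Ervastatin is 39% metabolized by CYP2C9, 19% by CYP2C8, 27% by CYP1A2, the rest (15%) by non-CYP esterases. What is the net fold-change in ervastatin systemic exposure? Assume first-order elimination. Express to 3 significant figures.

1.36

The CYP2C9 pathway (39% of clearance) drops to 0.31× activity: 0.39 × 0.31 = 0.1209.
The CYP2C8 pathway (19% of clearance) drops to 0.03× activity: 0.19 × 0.03 = 0.0057.
The CYP1A2 pathway (27% of clearance) increases to 1.7× activity: 0.27 × 1.7 = 0.459.
The remaining 15% of clearance is unaffected.
New clearance relative to baseline: 0.1209 + 0.0057 + 0.459 + 0.15 = 0.7356.
Because systemic exposure varies inversely with clearance, the combined effect is 1 / 0.7356 = 1.36.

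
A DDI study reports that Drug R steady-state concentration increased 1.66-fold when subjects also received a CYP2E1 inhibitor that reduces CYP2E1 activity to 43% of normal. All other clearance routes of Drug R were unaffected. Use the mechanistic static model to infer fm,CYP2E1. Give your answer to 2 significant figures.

0.70

Let fm be the CYP2E1 fraction. New clearance relative to baseline = fm × 0.43 + (1 − fm).
Steady-state concentration ratio = 1 / (new CL fraction), so new CL fraction = 1 / 1.66 = 0.6024.
fm × 0.43 + 1 − fm = 0.6024  ⇒  fm × (0.43 − 1) = −0.3976  ⇒  fm = 0.70.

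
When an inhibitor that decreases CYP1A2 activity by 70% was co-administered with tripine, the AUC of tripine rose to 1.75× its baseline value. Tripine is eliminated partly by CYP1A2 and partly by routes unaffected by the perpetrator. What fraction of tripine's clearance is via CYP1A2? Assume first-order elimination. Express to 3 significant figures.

0.612

Write x for the fraction cleared via CYP1A2. The observed AUC change means clearance fell to 1/1.75 = 0.5714 of baseline.
Setting x·0.3 + (1 − x) = 0.5714 and solving: x = (0.5714 − 1)/(0.3 − 1) = 0.612.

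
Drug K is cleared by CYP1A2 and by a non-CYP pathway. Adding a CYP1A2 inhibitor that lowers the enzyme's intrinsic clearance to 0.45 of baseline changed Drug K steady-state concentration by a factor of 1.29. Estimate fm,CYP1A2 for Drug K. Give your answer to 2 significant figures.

Let fm be the CYP1A2 fraction. New clearance relative to baseline = fm × 0.45 + (1 − fm).
Steady-state concentration ratio = 1 / (new CL fraction), so new CL fraction = 1 / 1.29 = 0.7752.
fm × 0.45 + 1 − fm = 0.7752  ⇒  fm × (0.45 − 1) = −0.2248  ⇒  fm = 0.41.

0.41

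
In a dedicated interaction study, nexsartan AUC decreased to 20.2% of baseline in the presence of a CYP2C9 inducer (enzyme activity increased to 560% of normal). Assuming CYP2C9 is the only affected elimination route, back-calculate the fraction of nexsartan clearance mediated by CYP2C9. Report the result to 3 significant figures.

0.859

CL'/CL = 1 / 0.202 = 4.95
5.6·fm + (1 − fm) = 4.95
fm = (4.95 − 1) / (5.6 − 1) = 0.859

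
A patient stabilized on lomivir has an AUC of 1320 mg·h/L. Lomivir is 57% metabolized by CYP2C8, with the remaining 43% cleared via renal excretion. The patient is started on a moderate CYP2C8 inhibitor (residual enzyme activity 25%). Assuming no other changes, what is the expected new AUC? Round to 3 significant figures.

The CYP2C8 pathway (57% of clearance) is reduced to 0.25× activity: 0.57 × 0.25 = 0.1425.
The remaining 43% of clearance is unaffected.
CL_new/CL_old = 0.1425 + 0.43 = 0.5725.
New AUC = baseline ÷ relative clearance = 1320 / 0.5725 = 2.31 × 10³ mg·h/L.

2.31 × 10³ mg·h/L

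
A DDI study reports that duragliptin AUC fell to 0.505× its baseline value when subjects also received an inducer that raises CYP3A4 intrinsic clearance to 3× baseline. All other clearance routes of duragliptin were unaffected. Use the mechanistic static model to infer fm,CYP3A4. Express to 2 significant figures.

0.49

Write x for the fraction cleared via CYP3A4. The observed AUC change means clearance rose to 1/0.505 = 1.98 of baseline.
Setting x·3 + (1 − x) = 1.98 and solving: x = (1.98 − 1)/(3 − 1) = 0.49.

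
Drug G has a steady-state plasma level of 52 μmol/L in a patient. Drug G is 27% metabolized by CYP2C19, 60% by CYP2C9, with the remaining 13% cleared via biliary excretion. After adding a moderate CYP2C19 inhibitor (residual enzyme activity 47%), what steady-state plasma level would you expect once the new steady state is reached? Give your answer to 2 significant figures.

61 μmol/L

CYP2C19: 0.27 × 0.47 = 0.1269
CYP2C9: 0.6 (unchanged)
Other: 0.13 (unchanged)
Relative clearance = 0.1269 + 0.6 + 0.13 = 0.8569.
With dosing unchanged, steady-state plasma level scales as 1/CL: 52 / 0.8569 = 61 μmol/L.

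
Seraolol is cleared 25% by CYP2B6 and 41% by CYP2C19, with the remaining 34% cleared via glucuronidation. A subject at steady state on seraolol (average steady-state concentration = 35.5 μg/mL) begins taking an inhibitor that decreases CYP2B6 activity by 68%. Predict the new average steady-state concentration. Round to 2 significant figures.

The CYP2B6 pathway (25% of clearance) falls to 0.32× activity: 0.25 × 0.32 = 0.08.
CYP2C19 (41%) and the residual 34% are unaffected.
Relative clearance = 0.08 + 0.41 + 0.34 = 0.83.
New average steady-state concentration = baseline ÷ relative clearance = 35.5 / 0.83 = 43 μg/mL.

43 μg/mL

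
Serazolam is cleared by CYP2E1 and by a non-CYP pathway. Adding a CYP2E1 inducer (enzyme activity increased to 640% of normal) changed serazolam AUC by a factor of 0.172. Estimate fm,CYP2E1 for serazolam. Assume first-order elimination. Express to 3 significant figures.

Let x = fm,CYP2E1. Because AUC ∝ 1/CL, relative clearance rose to 1/0.172 = 5.814.
Setting x·6.4 + (1 − x) = 5.814 and solving: x = (5.814 − 1)/(6.4 − 1) = 0.891.

0.891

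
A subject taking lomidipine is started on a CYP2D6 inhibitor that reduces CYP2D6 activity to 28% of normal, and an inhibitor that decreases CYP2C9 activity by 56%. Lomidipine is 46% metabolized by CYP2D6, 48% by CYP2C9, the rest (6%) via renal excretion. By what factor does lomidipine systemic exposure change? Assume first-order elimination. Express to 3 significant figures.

The CYP2D6 pathway (46% of clearance) drops to 0.28× activity: 0.46 × 0.28 = 0.1288.
The CYP2C9 pathway (48% of clearance) falls to 0.44× activity: 0.48 × 0.44 = 0.2112.
Non-CYP routes (6%) are unchanged.
Relative clearance = 0.1288 + 0.2112 + 0.06 = 0.4.
Net systemic exposure ratio = 1 / 0.4 = 2.50.

2.50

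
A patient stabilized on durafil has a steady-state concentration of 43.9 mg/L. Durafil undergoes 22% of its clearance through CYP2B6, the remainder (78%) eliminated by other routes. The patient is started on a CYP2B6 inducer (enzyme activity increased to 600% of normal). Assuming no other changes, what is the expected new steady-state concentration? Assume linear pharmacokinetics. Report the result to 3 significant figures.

The CYP2B6 pathway (22% of clearance) increases to 6× activity: 0.22 × 6 = 1.32.
Non-CYP routes (78%) are unchanged.
New clearance relative to baseline: 1.32 + 0.78 = 2.1.
Steady-state concentration ∝ 1/CL, so new value = 43.9 / 2.1 = 20.9 mg/L.

20.9 mg/L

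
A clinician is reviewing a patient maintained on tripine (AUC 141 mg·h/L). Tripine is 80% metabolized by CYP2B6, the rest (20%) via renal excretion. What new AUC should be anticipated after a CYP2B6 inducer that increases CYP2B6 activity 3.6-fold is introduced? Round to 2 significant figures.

46 mg·h/L

CYP2B6: 0.8 × 3.6 = 2.88
Other: 0.2 (unchanged)
CL_new/CL_old = 2.88 + 0.2 = 3.08.
New AUC = baseline ÷ relative clearance = 141 / 3.08 = 46 mg·h/L.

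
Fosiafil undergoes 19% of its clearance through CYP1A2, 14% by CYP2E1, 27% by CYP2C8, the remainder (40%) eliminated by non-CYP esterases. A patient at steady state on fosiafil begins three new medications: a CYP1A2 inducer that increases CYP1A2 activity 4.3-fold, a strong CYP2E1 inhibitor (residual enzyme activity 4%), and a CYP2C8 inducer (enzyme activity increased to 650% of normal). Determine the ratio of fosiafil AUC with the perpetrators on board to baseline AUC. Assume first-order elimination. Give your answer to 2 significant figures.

0.34

The CYP1A2 pathway (19% of clearance) is boosted to 4.3× activity: 0.19 × 4.3 = 0.817.
The CYP2E1 pathway (14% of clearance) drops to 0.04× activity: 0.14 × 0.04 = 0.0056.
The CYP2C8 pathway (27% of clearance) rises to 6.5× activity: 0.27 × 6.5 = 1.755.
Non-CYP routes (40%) are unchanged.
Relative clearance = 0.817 + 0.0056 + 1.755 + 0.4 = 2.9776.
AUC ∝ 1/CL: fold-change = 1 / 2.9776 = 0.34.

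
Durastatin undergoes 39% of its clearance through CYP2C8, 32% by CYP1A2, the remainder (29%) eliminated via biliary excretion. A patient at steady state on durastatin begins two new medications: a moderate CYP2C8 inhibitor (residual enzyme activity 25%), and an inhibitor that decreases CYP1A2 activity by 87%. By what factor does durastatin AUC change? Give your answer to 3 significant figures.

The CYP2C8 pathway (39% of clearance) is reduced to 0.25× activity: 0.39 × 0.25 = 0.0975.
The CYP1A2 pathway (32% of clearance) drops to 0.13× activity: 0.32 × 0.13 = 0.0416.
Non-CYP routes (29%) are unchanged.
CL_new/CL_old = 0.0975 + 0.0416 + 0.29 = 0.4291.
AUC ∝ 1/CL: fold-change = 1 / 0.4291 = 2.33.

2.33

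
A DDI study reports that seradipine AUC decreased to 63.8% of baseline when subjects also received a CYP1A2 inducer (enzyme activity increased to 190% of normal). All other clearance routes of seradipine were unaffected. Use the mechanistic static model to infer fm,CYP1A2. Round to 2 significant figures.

0.63

Call the CYP1A2 fraction fm. After the interaction, CL_new/CL_old = fm × 1.9 + (1 − fm).
AUC ratio = 1 / (new CL fraction), so new CL fraction = 1 / 0.638 = 1.567.
fm × 1.9 + 1 − fm = 1.567  ⇒  fm × (1.9 − 1) = 0.5674  ⇒  fm = 0.63.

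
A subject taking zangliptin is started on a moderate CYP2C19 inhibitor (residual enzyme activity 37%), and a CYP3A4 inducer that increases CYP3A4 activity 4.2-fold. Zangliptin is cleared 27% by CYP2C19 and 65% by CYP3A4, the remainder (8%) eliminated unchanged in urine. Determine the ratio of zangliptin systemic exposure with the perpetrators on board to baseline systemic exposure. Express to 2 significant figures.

The CYP2C19 pathway (27% of clearance) falls to 0.37× activity: 0.27 × 0.37 = 0.0999.
The CYP3A4 pathway (65% of clearance) increases to 4.2× activity: 0.65 × 4.2 = 2.73.
Non-CYP routes (8%) are unchanged.
Relative clearance = 0.0999 + 2.73 + 0.08 = 2.9099.
Because systemic exposure varies inversely with clearance, the combined effect is 1 / 2.9099 = 0.34.

0.34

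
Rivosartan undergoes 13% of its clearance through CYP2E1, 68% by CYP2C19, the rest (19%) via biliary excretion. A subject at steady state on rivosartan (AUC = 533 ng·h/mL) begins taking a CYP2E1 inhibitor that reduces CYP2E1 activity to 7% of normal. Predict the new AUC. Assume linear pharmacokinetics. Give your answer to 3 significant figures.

606 ng·h/mL

CYP2E1: 0.13 × 0.07 = 0.0091
CYP2C19: 0.68 (unchanged)
Other: 0.19 (unchanged)
New clearance relative to baseline: 0.0091 + 0.68 + 0.19 = 0.8791.
AUC ∝ 1/CL, so new value = 533 / 0.8791 = 606 ng·h/mL.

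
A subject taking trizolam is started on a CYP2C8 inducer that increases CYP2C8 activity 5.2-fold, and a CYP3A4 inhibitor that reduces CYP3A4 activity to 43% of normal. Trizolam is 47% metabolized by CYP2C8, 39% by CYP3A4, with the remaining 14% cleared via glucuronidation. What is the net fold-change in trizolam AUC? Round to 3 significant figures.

CYP2C8: 0.47 × 5.2 = 2.444
CYP3A4: 0.39 × 0.43 = 0.1677
Other: 0.14 (unchanged)
Relative clearance = 2.444 + 0.1677 + 0.14 = 2.7517.
Because AUC varies inversely with clearance, the combined effect is 1 / 2.7517 = 0.363.

0.363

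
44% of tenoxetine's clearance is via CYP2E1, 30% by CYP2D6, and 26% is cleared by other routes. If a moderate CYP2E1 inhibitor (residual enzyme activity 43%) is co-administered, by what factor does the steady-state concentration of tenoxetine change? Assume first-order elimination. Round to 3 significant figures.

The CYP2E1 pathway (44% of clearance) drops to 0.43× activity: 0.44 × 0.43 = 0.1892.
CYP2D6 (30%) and the residual 26% are unaffected.
Relative clearance = 0.1892 + 0.3 + 0.26 = 0.7492.
Steady-state concentration is inversely proportional to clearance, so the fold-change is 1 / 0.7492 = 1.33.

1.33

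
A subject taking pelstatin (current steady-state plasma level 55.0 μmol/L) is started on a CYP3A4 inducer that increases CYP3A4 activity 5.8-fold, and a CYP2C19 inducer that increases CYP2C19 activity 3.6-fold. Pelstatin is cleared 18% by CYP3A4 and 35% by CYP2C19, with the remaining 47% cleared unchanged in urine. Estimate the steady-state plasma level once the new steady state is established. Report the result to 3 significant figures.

The CYP3A4 pathway (18% of clearance) rises to 5.8× activity: 0.18 × 5.8 = 1.044.
The CYP2C19 pathway (35% of clearance) rises to 3.6× activity: 0.35 × 3.6 = 1.26.
Non-CYP routes (47%) are unchanged.
CL_new/CL_old = 1.044 + 1.26 + 0.47 = 2.774.
New steady-state plasma level = 55.0 / 2.774 = 19.8 μmol/L (concentration scales inversely with clearance).

19.8 μmol/L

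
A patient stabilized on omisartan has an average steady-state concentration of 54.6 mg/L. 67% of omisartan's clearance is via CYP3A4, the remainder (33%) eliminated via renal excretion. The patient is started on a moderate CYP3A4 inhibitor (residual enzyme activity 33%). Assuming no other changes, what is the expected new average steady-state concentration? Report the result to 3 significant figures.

99.1 mg/L

The CYP3A4 pathway (67% of clearance) is reduced to 0.33× activity: 0.67 × 0.33 = 0.2211.
Non-CYP routes (33%) are unchanged.
Relative clearance = 0.2211 + 0.33 = 0.5511.
New average steady-state concentration = baseline ÷ relative clearance = 54.6 / 0.5511 = 99.1 mg/L.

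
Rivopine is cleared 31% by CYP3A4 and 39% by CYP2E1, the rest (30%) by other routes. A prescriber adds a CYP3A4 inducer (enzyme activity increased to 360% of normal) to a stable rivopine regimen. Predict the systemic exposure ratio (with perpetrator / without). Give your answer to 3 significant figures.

0.554

CYP3A4: 0.31 × 3.6 = 1.116
CYP2E1: 0.39 (unchanged)
Other: 0.3 (unchanged)
CL_new/CL_old = 1.116 + 0.39 + 0.3 = 1.806.
Systemic exposure ratio = CL_old/CL_new = 1 / 1.806 = 0.554.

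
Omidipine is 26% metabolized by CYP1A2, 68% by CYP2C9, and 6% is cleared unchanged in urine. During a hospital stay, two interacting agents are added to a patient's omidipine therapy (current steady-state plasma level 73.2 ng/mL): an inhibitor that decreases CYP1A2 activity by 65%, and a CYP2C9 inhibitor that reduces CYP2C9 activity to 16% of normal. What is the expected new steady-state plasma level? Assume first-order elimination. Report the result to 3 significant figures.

282 ng/mL

The CYP1A2 pathway (26% of clearance) drops to 0.35× activity: 0.26 × 0.35 = 0.091.
The CYP2C9 pathway (68% of clearance) falls to 0.16× activity: 0.68 × 0.16 = 0.1088.
The remaining 6% of clearance is unaffected.
New clearance relative to baseline: 0.091 + 0.1088 + 0.06 = 0.2598.
Dividing the baseline by the relative clearance: 73.2 / 0.2598 = 282 ng/mL.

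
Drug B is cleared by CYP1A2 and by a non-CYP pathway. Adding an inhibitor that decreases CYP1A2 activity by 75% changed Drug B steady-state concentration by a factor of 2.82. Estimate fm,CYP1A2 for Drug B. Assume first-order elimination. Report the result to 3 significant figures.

Let fm be the CYP1A2 fraction. New clearance relative to baseline = fm × 0.25 + (1 − fm).
Steady-state concentration ratio = 1 / (new CL fraction), so new CL fraction = 1 / 2.82 = 0.3546.
fm × 0.25 + 1 − fm = 0.3546  ⇒  fm × (0.25 − 1) = −0.6454  ⇒  fm = 0.861.

0.861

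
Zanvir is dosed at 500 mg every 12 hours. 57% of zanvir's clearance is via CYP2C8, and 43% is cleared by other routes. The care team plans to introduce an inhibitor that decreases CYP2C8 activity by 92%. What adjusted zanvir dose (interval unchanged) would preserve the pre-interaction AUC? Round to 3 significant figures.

The CYP2C8 pathway (57% of clearance) falls to 0.08× activity: 0.57 × 0.08 = 0.0456.
The remaining 43% of clearance is unaffected.
New clearance relative to baseline: 0.0456 + 0.43 = 0.4756.
Css,avg = (dose rate)/CL, so holding Css fixed requires dose ∝ CL: 500 × 0.4756 = 238 mg.

238 mg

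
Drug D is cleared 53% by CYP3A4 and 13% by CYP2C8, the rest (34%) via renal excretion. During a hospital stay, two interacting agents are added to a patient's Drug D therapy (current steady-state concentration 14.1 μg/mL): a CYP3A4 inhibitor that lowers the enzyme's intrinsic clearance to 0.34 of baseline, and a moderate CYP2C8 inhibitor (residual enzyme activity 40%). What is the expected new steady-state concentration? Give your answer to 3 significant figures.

CYP3A4: 0.53 × 0.34 = 0.1802
CYP2C8: 0.13 × 0.4 = 0.052
Other: 0.34 (unchanged)
CL_new/CL_old = 0.1802 + 0.052 + 0.34 = 0.5722.
New steady-state concentration = 14.1 / 0.5722 = 24.6 μg/mL (concentration scales inversely with clearance).

24.6 μg/mL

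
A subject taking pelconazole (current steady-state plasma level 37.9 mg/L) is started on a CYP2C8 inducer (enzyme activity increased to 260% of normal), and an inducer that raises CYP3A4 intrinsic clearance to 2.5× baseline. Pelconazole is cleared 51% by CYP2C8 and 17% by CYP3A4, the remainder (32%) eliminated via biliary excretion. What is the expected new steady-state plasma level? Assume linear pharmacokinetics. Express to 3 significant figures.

18.3 mg/L

The CYP2C8 pathway (51% of clearance) rises to 2.6× activity: 0.51 × 2.6 = 1.326.
The CYP3A4 pathway (17% of clearance) rises to 2.5× activity: 0.17 × 2.5 = 0.425.
Non-CYP routes (32%) are unchanged.
CL_new/CL_old = 1.326 + 0.425 + 0.32 = 2.071.
Steady-state plasma level ∝ 1/CL: new value = 37.9 / 2.071 = 18.3 mg/L.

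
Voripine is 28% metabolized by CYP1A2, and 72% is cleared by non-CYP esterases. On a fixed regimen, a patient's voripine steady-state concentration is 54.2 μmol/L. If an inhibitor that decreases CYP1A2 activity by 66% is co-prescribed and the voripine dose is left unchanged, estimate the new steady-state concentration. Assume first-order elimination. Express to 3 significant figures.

CYP1A2: 0.28 × 0.34 = 0.0952
Other: 0.72 (unchanged)
Relative clearance = 0.0952 + 0.72 = 0.8152.
New steady-state concentration = baseline ÷ relative clearance = 54.2 / 0.8152 = 66.5 μmol/L.

66.5 μmol/L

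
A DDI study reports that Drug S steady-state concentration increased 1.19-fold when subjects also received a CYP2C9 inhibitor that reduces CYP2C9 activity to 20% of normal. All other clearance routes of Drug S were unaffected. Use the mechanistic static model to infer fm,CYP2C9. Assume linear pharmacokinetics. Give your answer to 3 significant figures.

Let fm be the CYP2C9 fraction. New clearance relative to baseline = fm × 0.2 + (1 − fm).
Steady-state concentration ratio = 1 / (new CL fraction), so new CL fraction = 1 / 1.19 = 0.8403.
fm × 0.2 + 1 − fm = 0.8403  ⇒  fm × (0.2 − 1) = −0.1597  ⇒  fm = 0.200.

0.200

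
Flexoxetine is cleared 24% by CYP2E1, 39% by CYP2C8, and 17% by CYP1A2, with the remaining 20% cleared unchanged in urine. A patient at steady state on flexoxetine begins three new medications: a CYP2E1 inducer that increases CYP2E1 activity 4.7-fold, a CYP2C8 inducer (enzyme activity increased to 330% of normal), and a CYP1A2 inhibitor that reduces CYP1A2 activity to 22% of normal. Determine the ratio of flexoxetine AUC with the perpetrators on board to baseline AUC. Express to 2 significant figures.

0.38

The CYP2E1 pathway (24% of clearance) is boosted to 4.7× activity: 0.24 × 4.7 = 1.128.
The CYP2C8 pathway (39% of clearance) rises to 3.3× activity: 0.39 × 3.3 = 1.287.
The CYP1A2 pathway (17% of clearance) is reduced to 0.22× activity: 0.17 × 0.22 = 0.0374.
The remaining 20% of clearance is unaffected.
Relative clearance = 1.128 + 1.287 + 0.0374 + 0.2 = 2.6524.
AUC ∝ 1/CL: fold-change = 1 / 2.6524 = 0.38.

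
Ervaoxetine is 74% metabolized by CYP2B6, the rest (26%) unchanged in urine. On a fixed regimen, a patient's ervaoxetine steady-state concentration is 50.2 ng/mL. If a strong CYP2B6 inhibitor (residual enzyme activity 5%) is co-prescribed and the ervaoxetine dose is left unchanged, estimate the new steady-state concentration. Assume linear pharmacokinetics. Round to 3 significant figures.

169 ng/mL

The CYP2B6 pathway (74% of clearance) is reduced to 0.05× activity: 0.74 × 0.05 = 0.037.
Non-CYP routes (26%) are unchanged.
New clearance relative to baseline: 0.037 + 0.26 = 0.297.
Steady-state concentration ∝ 1/CL, so new value = 50.2 / 0.297 = 169 ng/mL.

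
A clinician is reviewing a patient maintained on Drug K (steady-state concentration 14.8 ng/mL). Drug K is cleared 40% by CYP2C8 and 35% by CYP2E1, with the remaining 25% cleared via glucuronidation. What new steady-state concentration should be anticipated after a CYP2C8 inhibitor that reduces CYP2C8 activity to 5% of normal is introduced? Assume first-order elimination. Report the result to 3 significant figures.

23.9 ng/mL

The CYP2C8 pathway (40% of clearance) is reduced to 0.05× activity: 0.4 × 0.05 = 0.02.
CYP2E1 (35%) and the residual 25% are unaffected.
CL_new/CL_old = 0.02 + 0.35 + 0.25 = 0.62.
Steady-state concentration ∝ 1/CL, so new value = 14.8 / 0.62 = 23.9 ng/mL.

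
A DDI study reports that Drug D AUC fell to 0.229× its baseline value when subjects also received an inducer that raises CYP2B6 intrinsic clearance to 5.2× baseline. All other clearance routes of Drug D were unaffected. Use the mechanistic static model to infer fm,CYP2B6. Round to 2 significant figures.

0.80

CL'/CL = 1 / 0.229 = 4.367
5.2·fm + (1 − fm) = 4.367
fm = (4.367 − 1) / (5.2 − 1) = 0.80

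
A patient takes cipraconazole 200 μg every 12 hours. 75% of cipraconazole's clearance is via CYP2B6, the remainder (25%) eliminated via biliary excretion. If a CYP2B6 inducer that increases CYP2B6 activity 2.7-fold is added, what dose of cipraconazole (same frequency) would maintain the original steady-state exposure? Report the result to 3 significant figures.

455 μg

The CYP2B6 pathway (75% of clearance) is boosted to 2.7× activity: 0.75 × 2.7 = 2.025.
Non-CYP routes (25%) are unchanged.
Relative clearance = 2.025 + 0.25 = 2.275.
To maintain the same steady-state level, dose must scale with clearance: new dose = 200 × 2.275 = 455 μg.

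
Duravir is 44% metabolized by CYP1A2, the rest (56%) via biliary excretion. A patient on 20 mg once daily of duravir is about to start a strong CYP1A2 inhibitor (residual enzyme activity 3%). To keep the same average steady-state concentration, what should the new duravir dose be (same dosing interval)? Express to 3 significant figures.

11.5 mg

The CYP1A2 pathway (44% of clearance) is reduced to 0.03× activity: 0.44 × 0.03 = 0.0132.
The remaining 56% of clearance is unaffected.
New clearance relative to baseline: 0.0132 + 0.56 = 0.5732.
Css,avg = (dose rate)/CL, so holding Css fixed requires dose ∝ CL: 20 × 0.5732 = 11.5 mg.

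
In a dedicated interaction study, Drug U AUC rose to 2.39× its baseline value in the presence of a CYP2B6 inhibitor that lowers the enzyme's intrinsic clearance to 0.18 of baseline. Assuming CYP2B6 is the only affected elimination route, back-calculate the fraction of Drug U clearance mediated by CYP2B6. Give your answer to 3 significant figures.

Write x for the fraction cleared via CYP2B6. The observed AUC change means clearance fell to 1/2.39 = 0.4184 of baseline.
Only the CYP2B6 route changed, so 0.4184 = x·0.18 + (1 − x), giving x = 0.709.

0.709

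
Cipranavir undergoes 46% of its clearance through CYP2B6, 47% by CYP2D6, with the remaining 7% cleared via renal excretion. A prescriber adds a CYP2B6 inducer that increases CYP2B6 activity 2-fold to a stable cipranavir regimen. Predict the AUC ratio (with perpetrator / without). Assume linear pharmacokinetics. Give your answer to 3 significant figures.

The CYP2B6 pathway (46% of clearance) rises to 2× activity: 0.46 × 2 = 0.92.
CYP2D6 (47%) and the residual 7% are unaffected.
CL_new/CL_old = 0.92 + 0.47 + 0.07 = 1.46.
AUC ratio = CL_old/CL_new = 1 / 1.46 = 0.685.

0.685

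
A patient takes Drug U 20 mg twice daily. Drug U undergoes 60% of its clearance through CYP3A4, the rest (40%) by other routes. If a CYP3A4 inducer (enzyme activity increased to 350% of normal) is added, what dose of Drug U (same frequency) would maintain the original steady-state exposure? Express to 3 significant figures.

The CYP3A4 pathway (60% of clearance) is boosted to 3.5× activity: 0.6 × 3.5 = 2.1.
The remaining 40% of clearance is unaffected.
New clearance relative to baseline: 2.1 + 0.4 = 2.5.
Css,avg = (dose rate)/CL, so holding Css fixed requires dose ∝ CL: 20 × 2.5 = 50.0 mg.

50.0 mg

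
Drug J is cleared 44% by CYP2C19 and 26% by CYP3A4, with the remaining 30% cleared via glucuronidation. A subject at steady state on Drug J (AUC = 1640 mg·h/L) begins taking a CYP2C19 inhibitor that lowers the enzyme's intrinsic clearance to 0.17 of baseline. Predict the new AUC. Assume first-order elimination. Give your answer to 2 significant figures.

2.6 × 10³ mg·h/L

The CYP2C19 pathway (44% of clearance) falls to 0.17× activity: 0.44 × 0.17 = 0.0748.
CYP3A4 (26%) and the residual 30% are unaffected.
New clearance relative to baseline: 0.0748 + 0.26 + 0.3 = 0.6348.
New AUC = baseline ÷ relative clearance = 1640 / 0.6348 = 2.6 × 10³ mg·h/L.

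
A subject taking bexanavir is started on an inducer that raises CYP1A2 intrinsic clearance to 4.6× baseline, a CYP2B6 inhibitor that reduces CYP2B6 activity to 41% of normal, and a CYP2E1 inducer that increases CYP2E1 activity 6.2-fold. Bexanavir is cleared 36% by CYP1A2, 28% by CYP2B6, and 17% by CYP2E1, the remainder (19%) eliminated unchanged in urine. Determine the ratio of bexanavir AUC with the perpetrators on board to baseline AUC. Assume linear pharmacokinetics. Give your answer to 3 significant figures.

0.332

The CYP1A2 pathway (36% of clearance) is boosted to 4.6× activity: 0.36 × 4.6 = 1.656.
The CYP2B6 pathway (28% of clearance) drops to 0.41× activity: 0.28 × 0.41 = 0.1148.
The CYP2E1 pathway (17% of clearance) is boosted to 6.2× activity: 0.17 × 6.2 = 1.054.
The remaining 19% of clearance is unaffected.
Relative clearance = 1.656 + 0.1148 + 1.054 + 0.19 = 3.0148.
Because AUC varies inversely with clearance, the combined effect is 1 / 3.0148 = 0.332.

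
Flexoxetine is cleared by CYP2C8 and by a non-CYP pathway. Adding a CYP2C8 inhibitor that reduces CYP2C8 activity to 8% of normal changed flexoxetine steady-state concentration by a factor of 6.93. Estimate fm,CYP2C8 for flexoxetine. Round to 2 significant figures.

0.93

CL'/CL = 1 / 6.93 = 0.1443
0.08·fm + (1 − fm) = 0.1443
fm = (0.1443 − 1) / (0.08 − 1) = 0.93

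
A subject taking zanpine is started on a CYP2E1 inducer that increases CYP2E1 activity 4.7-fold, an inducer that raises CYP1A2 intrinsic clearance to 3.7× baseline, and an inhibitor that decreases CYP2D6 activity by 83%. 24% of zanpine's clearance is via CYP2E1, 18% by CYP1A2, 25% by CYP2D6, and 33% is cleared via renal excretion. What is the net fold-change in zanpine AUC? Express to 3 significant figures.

CYP2E1: 0.24 × 4.7 = 1.128
CYP1A2: 0.18 × 3.7 = 0.666
CYP2D6: 0.25 × 0.17 = 0.0425
Other: 0.33 (unchanged)
New clearance relative to baseline: 1.128 + 0.666 + 0.0425 + 0.33 = 2.1665.
AUC ∝ 1/CL: fold-change = 1 / 2.1665 = 0.462.

0.462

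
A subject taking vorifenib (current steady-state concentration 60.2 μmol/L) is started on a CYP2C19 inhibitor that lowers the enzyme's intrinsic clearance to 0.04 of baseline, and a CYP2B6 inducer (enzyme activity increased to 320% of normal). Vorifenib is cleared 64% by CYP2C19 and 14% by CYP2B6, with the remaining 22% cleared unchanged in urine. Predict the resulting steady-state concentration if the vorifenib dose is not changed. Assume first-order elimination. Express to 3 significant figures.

The CYP2C19 pathway (64% of clearance) is reduced to 0.04× activity: 0.64 × 0.04 = 0.0256.
The CYP2B6 pathway (14% of clearance) rises to 3.2× activity: 0.14 × 3.2 = 0.448.
Non-CYP routes (22%) are unchanged.
New clearance relative to baseline: 0.0256 + 0.448 + 0.22 = 0.6936.
Steady-state concentration ∝ 1/CL: new value = 60.2 / 0.6936 = 86.8 μmol/L.

86.8 μmol/L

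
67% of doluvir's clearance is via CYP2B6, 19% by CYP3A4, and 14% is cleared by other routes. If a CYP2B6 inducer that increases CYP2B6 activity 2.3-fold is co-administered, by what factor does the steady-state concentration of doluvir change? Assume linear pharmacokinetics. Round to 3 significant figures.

0.534

The CYP2B6 pathway (67% of clearance) rises to 2.3× activity: 0.67 × 2.3 = 1.541.
CYP3A4 (19%) and the residual 14% are unaffected.
New clearance relative to baseline: 1.541 + 0.19 + 0.14 = 1.871.
Steady-state concentration ratio = CL_old/CL_new = 1 / 1.871 = 0.534.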